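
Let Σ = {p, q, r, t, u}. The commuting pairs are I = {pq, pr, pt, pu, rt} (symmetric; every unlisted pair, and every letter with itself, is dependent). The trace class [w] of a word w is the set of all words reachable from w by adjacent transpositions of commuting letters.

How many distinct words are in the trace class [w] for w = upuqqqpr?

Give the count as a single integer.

28

0(u) covers ∅
1(p) covers ∅
2(u) covers 0:u
3(q) covers 2:u
4(q) covers 3:q
5(q) covers 4:q
6(p) covers 1:p
7(r) covers 5:q
floor of heap: 0:u, 1:p
completions by unplaced set U, small U first (add the entries for U minus each lowest piece of U):
  |U|=1: {6}:1  {7}:1
  |U|=2: {1,6}:1  {5,7}:1  {6,7}:2
  |U|=3: {1,6,7}:3  {4,5,7}:1  {5,6,7}:3
  |U|=4: {1,5,6,7}:6  {3,4,5,7}:1  {4,5,6,7}:4
  |U|=5: {1,4,5,6,7}:10  {2,3,4,5,7}:1  {3,4,5,6,7}:5
  |U|=6: {0,2,3,4,5,7}:1  {1,3,4,5,6,7}:15  {2,3,4,5,6,7}:6
  start at 0(u): 21
  start at 1(p): 7
sum over floor = 28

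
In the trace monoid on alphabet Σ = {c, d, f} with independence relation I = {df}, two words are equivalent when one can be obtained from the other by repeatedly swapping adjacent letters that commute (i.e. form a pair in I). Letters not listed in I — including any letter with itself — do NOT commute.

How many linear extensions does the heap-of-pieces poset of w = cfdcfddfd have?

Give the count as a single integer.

#0=c has no predecessor
#1=f depends on [0:c]
#2=d depends on [0:c]
#3=c depends on [1:f, 2:d]
#4=f depends on [3:c]
#5=d depends on [3:c]
#6=d depends on [5:d]
#7=f depends on [4:f]
#8=d depends on [6:d]
sources: [0:c]
N(rest) = Σ N(rest − s) over sources s of rest; N(one piece) = 1:
  size 1 → [7]=1  [8]=1
  size 2 → [4,7]=1  [6,8]=1  [7,8]=2
  size 3 → [4,7,8]=3  [5,6,8]=1  [6,7,8]=3
  size 4 → [4,6,7,8]=6  [5,6,7,8]=4
  size 5 → [4,5,6,7,8]=10
  size 6 → [3,4,5,6,7,8]=10
  size 7 → [1,3,4,5,6,7,8]=10  [2,3,4,5,6,7,8]=10
  first=0(c) contributes 20

20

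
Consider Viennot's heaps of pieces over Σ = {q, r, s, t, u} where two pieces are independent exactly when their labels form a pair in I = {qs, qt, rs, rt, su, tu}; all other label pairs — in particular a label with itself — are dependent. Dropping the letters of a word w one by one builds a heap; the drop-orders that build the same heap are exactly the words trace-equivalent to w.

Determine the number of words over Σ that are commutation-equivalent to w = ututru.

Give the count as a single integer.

15

piece 0:u — minimal
piece 1:t — minimal
piece 2:u rests on {0:u}
piece 3:t rests on {1:t}
piece 4:r rests on {2:u}
piece 5:u rests on {4:r}
minimal pieces: {0:u, 1:t}
ways to finish when only these pieces remain (= sum over removing one remaining piece with nothing left below it):
  1 left: {3}→1  {5}→1
  2 left: {1,3}→1  {3,5}→2  {4,5}→1
  3 left: {1,3,5}→3  {2,4,5}→1  {3,4,5}→3
  4 left: {0,2,4,5}→1  {1,3,4,5}→6  {2,3,4,5}→4
  placing 0:u first → 10 extensions
  placing 1:t first → 5 extensions
total linear extensions = 15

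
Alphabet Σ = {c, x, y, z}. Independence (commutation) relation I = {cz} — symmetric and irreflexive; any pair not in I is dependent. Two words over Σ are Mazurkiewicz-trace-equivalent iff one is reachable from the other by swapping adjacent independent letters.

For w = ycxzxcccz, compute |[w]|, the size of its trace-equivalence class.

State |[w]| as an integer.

#0=y has no predecessor
#1=c depends on [0:y]
#2=x depends on [1:c]
#3=z depends on [2:x]
#4=x depends on [3:z]
#5=c depends on [4:x]
#6=c depends on [5:c]
#7=c depends on [6:c]
#8=z depends on [4:x]
sources: [0:y]
N(rest) = Σ N(rest − s) over sources s of rest; N(one piece) = 1:
  size 1 → [7]=1  [8]=1
  size 2 → [6,7]=1  [7,8]=2
  size 3 → [5,6,7]=1  [6,7,8]=3
  size 4 → [5,6,7,8]=4
  size 5 → [4,5,6,7,8]=4
  size 6 → [3,4,5,6,7,8]=4
  size 7 → [2,3,4,5,6,7,8]=4
  first=0(y) contributes 4

4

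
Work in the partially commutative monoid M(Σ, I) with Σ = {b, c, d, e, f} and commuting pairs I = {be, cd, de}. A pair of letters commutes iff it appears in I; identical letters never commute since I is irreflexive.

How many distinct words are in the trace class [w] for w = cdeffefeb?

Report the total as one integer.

6

piece 0:c — minimal
piece 1:d — minimal
piece 2:e rests on {0:c}
piece 3:f rests on {1:d, 2:e}
piece 4:f rests on {3:f}
piece 5:e rests on {4:f}
piece 6:f rests on {5:e}
piece 7:e rests on {6:f}
piece 8:b rests on {6:f}
minimal pieces: {0:c, 1:d}
ways to finish when only these pieces remain (= sum over removing one remaining piece with nothing left below it):
  1 left: {7}→1  {8}→1
  2 left: {7,8}→2
  3 left: {6,7,8}→2
  4 left: {5,6,7,8}→2
  5 left: {4,5,6,7,8}→2
  6 left: {3,4,5,6,7,8}→2
  7 left: {1,3,4,5,6,7,8}→2  {2,3,4,5,6,7,8}→2
  placing 0:c first → 4 extensions
  placing 1:d first → 2 extensions
total linear extensions = 6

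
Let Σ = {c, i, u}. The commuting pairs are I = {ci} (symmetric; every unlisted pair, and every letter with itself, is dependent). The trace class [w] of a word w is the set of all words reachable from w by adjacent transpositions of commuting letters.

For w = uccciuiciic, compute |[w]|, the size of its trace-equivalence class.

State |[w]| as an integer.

0(u) covers ∅
1(c) covers 0:u
2(c) covers 1:c
3(c) covers 2:c
4(i) covers 0:u
5(u) covers 3:c, 4:i
6(i) covers 5:u
7(c) covers 5:u
8(i) covers 6:i
9(i) covers 8:i
10(c) covers 7:c
floor of heap: 0:u
completions by unplaced set U, small U first (add the entries for U minus each lowest piece of U):
  |U|=1: {9}:1  {10}:1
  |U|=2: {7,10}:1  {8,9}:1  {9,10}:2
  |U|=3: {6,8,9}:1  {7,9,10}:3  {8,9,10}:3
  |U|=4: {6,8,9,10}:4  {7,8,9,10}:6
  |U|=5: {6,7,8,9,10}:10
  |U|=6: {5,6,7,8,9,10}:10
  |U|=7: {3,5,6,7,8,9,10}:10  {4,5,6,7,8,9,10}:10
  |U|=8: {2,3,5,6,7,8,9,10}:10  {3,4,5,6,7,8,9,10}:20
  |U|=9: {1,2,3,5,6,7,8,9,10}:10  {2,3,4,5,6,7,8,9,10}:30
  start at 0(u): 40

40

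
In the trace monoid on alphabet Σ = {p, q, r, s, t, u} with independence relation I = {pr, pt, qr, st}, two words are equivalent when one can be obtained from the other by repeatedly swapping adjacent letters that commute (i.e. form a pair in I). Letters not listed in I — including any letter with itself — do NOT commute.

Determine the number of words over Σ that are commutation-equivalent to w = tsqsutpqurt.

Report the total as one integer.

drop 0:t onto floor
drop 1:s onto floor
drop 2:q onto {0:t, 1:s}
drop 3:s onto {2:q}
drop 4:u onto {3:s}
drop 5:t onto {4:u}
drop 6:p onto {4:u}
drop 7:q onto {5:t, 6:p}
drop 8:u onto {7:q}
drop 9:r onto {8:u}
drop 10:t onto {9:r}
ground layer = {0:t, 1:s}
drop-orders for the pieces not yet dropped (sum over which currently-grounded one goes next):
  1 to go: {10} 1
  2 to go: {9,10} 1
  3 to go: {8,9,10} 1
  4 to go: {7,8,9,10} 1
  5 to go: {5,7,8,9,10} 1  {6,7,8,9,10} 1
  6 to go: {5,6,7,8,9,10} 2
  7 to go: {4,5,6,7,8,9,10} 2
  8 to go: {3,4,5,6,7,8,9,10} 2
  9 to go: {2,3,4,5,6,7,8,9,10} 2
  if 0:t drops first: 2 orders
  if 1:s drops first: 2 orders
heap linearizations: 4

4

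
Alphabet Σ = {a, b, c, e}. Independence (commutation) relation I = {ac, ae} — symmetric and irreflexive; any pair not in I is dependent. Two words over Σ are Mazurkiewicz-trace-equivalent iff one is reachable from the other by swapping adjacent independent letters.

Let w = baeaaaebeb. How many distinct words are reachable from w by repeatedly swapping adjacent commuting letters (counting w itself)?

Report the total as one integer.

drop 0:b onto floor
drop 1:a onto {0:b}
drop 2:e onto {0:b}
drop 3:a onto {1:a}
drop 4:a onto {3:a}
drop 5:a onto {4:a}
drop 6:e onto {2:e}
drop 7:b onto {5:a, 6:e}
drop 8:e onto {7:b}
drop 9:b onto {8:e}
ground layer = {0:b}
drop-orders for the pieces not yet dropped (sum over which currently-grounded one goes next):
  1 to go: {9} 1
  2 to go: {8,9} 1
  3 to go: {7,8,9} 1
  4 to go: {5,7,8,9} 1  {6,7,8,9} 1
  5 to go: {2,6,7,8,9} 1  {4,5,7,8,9} 1  {5,6,7,8,9} 2
  6 to go: {2,5,6,7,8,9} 3  {3,4,5,7,8,9} 1  {4,5,6,7,8,9} 3
  7 to go: {1,3,4,5,7,8,9} 1  {2,4,5,6,7,8,9} 6  {3,4,5,6,7,8,9} 4
  8 to go: {1,3,4,5,6,7,8,9} 5  {2,3,4,5,6,7,8,9} 10
  if 0:b drops first: 15 orders

15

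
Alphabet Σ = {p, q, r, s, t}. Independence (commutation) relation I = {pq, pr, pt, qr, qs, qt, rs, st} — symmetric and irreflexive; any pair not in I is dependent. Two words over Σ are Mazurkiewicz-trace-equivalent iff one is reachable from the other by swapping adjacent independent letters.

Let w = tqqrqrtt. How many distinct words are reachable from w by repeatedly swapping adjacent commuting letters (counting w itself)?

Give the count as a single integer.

56

drop 0:t onto floor
drop 1:q onto floor
drop 2:q onto {1:q}
drop 3:r onto {0:t}
drop 4:q onto {2:q}
drop 5:r onto {3:r}
drop 6:t onto {5:r}
drop 7:t onto {6:t}
ground layer = {0:t, 1:q}
drop-orders for the pieces not yet dropped (sum over which currently-grounded one goes next):
  1 to go: {4} 1  {7} 1
  2 to go: {2,4} 1  {4,7} 2  {6,7} 1
  3 to go: {1,2,4} 1  {2,4,7} 3  {4,6,7} 3  {5,6,7} 1
  4 to go: {1,2,4,7} 4  {2,4,6,7} 6  {3,5,6,7} 1  {4,5,6,7} 4
  5 to go: {0,3,5,6,7} 1  {1,2,4,6,7} 10  {2,4,5,6,7} 10  {3,4,5,6,7} 5
  6 to go: {0,3,4,5,6,7} 6  {1,2,4,5,6,7} 20  {2,3,4,5,6,7} 15
  if 0:t drops first: 35 orders
  if 1:q drops first: 21 orders
heap linearizations: 56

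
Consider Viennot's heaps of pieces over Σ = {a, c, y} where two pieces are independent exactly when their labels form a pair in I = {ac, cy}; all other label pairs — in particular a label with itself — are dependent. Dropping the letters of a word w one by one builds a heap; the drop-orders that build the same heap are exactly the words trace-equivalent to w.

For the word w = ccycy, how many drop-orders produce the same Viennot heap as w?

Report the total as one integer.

drop 0:c onto floor
drop 1:c onto {0:c}
drop 2:y onto floor
drop 3:c onto {1:c}
drop 4:y onto {2:y}
ground layer = {0:c, 2:y}
drop-orders for the pieces not yet dropped (sum over which currently-grounded one goes next):
  1 to go: {3} 1  {4} 1
  2 to go: {1,3} 1  {2,4} 1  {3,4} 2
  3 to go: {0,1,3} 1  {1,3,4} 3  {2,3,4} 3
  if 0:c drops first: 6 orders
  if 2:y drops first: 4 orders
heap linearizations: 10

10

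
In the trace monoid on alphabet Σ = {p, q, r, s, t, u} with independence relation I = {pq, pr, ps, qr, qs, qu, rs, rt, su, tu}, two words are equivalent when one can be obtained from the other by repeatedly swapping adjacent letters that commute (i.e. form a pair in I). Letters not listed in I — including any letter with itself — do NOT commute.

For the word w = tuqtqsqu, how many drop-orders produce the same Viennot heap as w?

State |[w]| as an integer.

84

#0=t has no predecessor
#1=u has no predecessor
#2=q depends on [0:t]
#3=t depends on [2:q]
#4=q depends on [3:t]
#5=s depends on [3:t]
#6=q depends on [4:q]
#7=u depends on [1:u]
sources: [0:t, 1:u]
N(rest) = Σ N(rest − s) over sources s of rest; N(one piece) = 1:
  size 1 → [5]=1  [6]=1  [7]=1
  size 2 → [1,7]=1  [4,6]=1  [5,6]=2  [5,7]=2  [6,7]=2
  size 3 → [1,5,7]=3  [1,6,7]=3  [4,5,6]=3  [4,6,7]=3  [5,6,7]=6
  size 4 → [1,4,6,7]=6  [1,5,6,7]=12  [3,4,5,6]=3  [4,5,6,7]=12
  size 5 → [1,4,5,6,7]=30  [2,3,4,5,6]=3  [3,4,5,6,7]=15
  size 6 → [0,2,3,4,5,6]=3  [1,3,4,5,6,7]=45  [2,3,4,5,6,7]=18
  first=0(t) contributes 63
  first=1(u) contributes 21
|[w]| = 84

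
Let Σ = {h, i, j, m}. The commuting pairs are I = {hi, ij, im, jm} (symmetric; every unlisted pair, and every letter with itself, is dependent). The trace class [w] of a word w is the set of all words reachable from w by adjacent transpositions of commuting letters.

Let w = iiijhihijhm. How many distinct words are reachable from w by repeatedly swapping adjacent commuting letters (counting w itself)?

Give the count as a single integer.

462

piece 0:i — minimal
piece 1:i rests on {0:i}
piece 2:i rests on {1:i}
piece 3:j — minimal
piece 4:h rests on {3:j}
piece 5:i rests on {2:i}
piece 6:h rests on {4:h}
piece 7:i rests on {5:i}
piece 8:j rests on {6:h}
piece 9:h rests on {8:j}
piece 10:m rests on {9:h}
minimal pieces: {0:i, 3:j}
ways to finish when only these pieces remain (= sum over removing one remaining piece with nothing left below it):
  1 left: {7}→1  {10}→1
  2 left: {5,7}→1  {7,10}→2  {9,10}→1
  3 left: {2,5,7}→1  {5,7,10}→3  {7,9,10}→3  {8,9,10}→1
  4 left: {1,2,5,7}→1  {2,5,7,10}→4  {5,7,9,10}→6  {6,8,9,10}→1  {7,8,9,10}→4
  5 left: {0,1,2,5,7}→1  {1,2,5,7,10}→5  {2,5,7,9,10}→10  {4,6,8,9,10}→1  {5,7,8,9,10}→10  {6,7,8,9,10}→5
  6 left: {0,1,2,5,7,10}→6  {1,2,5,7,9,10}→15  {2,5,7,8,9,10}→20  {3,4,6,8,9,10}→1  {4,6,7,8,9,10}→6  {5,6,7,8,9,10}→15
  7 left: {0,1,2,5,7,9,10}→21  {1,2,5,7,8,9,10}→35  {2,5,6,7,8,9,10}→35  {3,4,6,7,8,9,10}→7  {4,5,6,7,8,9,10}→21
  8 left: {0,1,2,5,7,8,9,10}→56  {1,2,5,6,7,8,9,10}→70  {2,4,5,6,7,8,9,10}→56  {3,4,5,6,7,8,9,10}→28
  9 left: {0,1,2,5,6,7,8,9,10}→126  {1,2,4,5,6,7,8,9,10}→126  {2,3,4,5,6,7,8,9,10}→84
  placing 0:i first → 210 extensions
  placing 3:j first → 252 extensions
total linear extensions = 462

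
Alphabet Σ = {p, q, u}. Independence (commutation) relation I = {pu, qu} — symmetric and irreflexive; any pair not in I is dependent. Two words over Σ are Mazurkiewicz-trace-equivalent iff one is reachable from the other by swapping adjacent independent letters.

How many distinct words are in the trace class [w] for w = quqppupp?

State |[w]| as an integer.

28

#0=q has no predecessor
#1=u has no predecessor
#2=q depends on [0:q]
#3=p depends on [2:q]
#4=p depends on [3:p]
#5=u depends on [1:u]
#6=p depends on [4:p]
#7=p depends on [6:p]
sources: [0:q, 1:u]
N(rest) = Σ N(rest − s) over sources s of rest; N(one piece) = 1:
  size 1 → [5]=1  [7]=1
  size 2 → [1,5]=1  [5,7]=2  [6,7]=1
  size 3 → [1,5,7]=3  [4,6,7]=1  [5,6,7]=3
  size 4 → [1,5,6,7]=6  [3,4,6,7]=1  [4,5,6,7]=4
  size 5 → [1,4,5,6,7]=10  [2,3,4,6,7]=1  [3,4,5,6,7]=5
  size 6 → [0,2,3,4,6,7]=1  [1,3,4,5,6,7]=15  [2,3,4,5,6,7]=6
  first=0(q) contributes 21
  first=1(u) contributes 7
|[w]| = 28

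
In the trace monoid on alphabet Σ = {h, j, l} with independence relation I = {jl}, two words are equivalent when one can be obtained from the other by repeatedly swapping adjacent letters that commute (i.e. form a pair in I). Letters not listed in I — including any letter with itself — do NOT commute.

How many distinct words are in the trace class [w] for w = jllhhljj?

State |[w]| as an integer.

9

0(j) covers ∅
1(l) covers ∅
2(l) covers 1:l
3(h) covers 0:j, 2:l
4(h) covers 3:h
5(l) covers 4:h
6(j) covers 4:h
7(j) covers 6:j
floor of heap: 0:j, 1:l
completions by unplaced set U, small U first (add the entries for U minus each lowest piece of U):
  |U|=1: {5}:1  {7}:1
  |U|=2: {5,7}:2  {6,7}:1
  |U|=3: {5,6,7}:3
  |U|=4: {4,5,6,7}:3
  |U|=5: {3,4,5,6,7}:3
  |U|=6: {0,3,4,5,6,7}:3  {2,3,4,5,6,7}:3
  start at 0(j): 3
  start at 1(l): 6
sum over floor = 9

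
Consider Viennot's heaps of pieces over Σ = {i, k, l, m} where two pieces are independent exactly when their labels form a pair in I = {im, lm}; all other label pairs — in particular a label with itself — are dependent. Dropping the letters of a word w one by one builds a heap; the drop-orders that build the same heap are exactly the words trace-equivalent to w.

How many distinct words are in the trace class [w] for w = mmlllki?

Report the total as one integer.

piece 0:m — minimal
piece 1:m rests on {0:m}
piece 2:l — minimal
piece 3:l rests on {2:l}
piece 4:l rests on {3:l}
piece 5:k rests on {1:m, 4:l}
piece 6:i rests on {5:k}
minimal pieces: {0:m, 2:l}
ways to finish when only these pieces remain (= sum over removing one remaining piece with nothing left below it):
  1 left: {6}→1
  2 left: {5,6}→1
  3 left: {1,5,6}→1  {4,5,6}→1
  4 left: {0,1,5,6}→1  {1,4,5,6}→2  {3,4,5,6}→1
  5 left: {0,1,4,5,6}→3  {1,3,4,5,6}→3  {2,3,4,5,6}→1
  placing 0:m first → 4 extensions
  placing 2:l first → 6 extensions
total linear extensions = 10

10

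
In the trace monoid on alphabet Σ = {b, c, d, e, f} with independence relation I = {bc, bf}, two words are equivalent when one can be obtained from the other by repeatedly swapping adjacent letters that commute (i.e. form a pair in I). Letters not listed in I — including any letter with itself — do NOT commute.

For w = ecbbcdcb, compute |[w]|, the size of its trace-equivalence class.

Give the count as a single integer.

piece 0:e — minimal
piece 1:c rests on {0:e}
piece 2:b rests on {0:e}
piece 3:b rests on {2:b}
piece 4:c rests on {1:c}
piece 5:d rests on {3:b, 4:c}
piece 6:c rests on {5:d}
piece 7:b rests on {5:d}
minimal pieces: {0:e}
ways to finish when only these pieces remain (= sum over removing one remaining piece with nothing left below it):
  1 left: {6}→1  {7}→1
  2 left: {6,7}→2
  3 left: {5,6,7}→2
  4 left: {3,5,6,7}→2  {4,5,6,7}→2
  5 left: {1,4,5,6,7}→2  {2,3,5,6,7}→2  {3,4,5,6,7}→4
  6 left: {1,3,4,5,6,7}→6  {2,3,4,5,6,7}→6
  placing 0:e first → 12 extensions

12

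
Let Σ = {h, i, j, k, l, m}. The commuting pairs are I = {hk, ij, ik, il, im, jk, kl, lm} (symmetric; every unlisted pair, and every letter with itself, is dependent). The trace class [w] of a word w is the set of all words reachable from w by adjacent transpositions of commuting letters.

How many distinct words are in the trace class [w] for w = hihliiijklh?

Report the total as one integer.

220

piece 0:h — minimal
piece 1:i rests on {0:h}
piece 2:h rests on {1:i}
piece 3:l rests on {2:h}
piece 4:i rests on {2:h}
piece 5:i rests on {4:i}
piece 6:i rests on {5:i}
piece 7:j rests on {3:l}
piece 8:k — minimal
piece 9:l rests on {7:j}
piece 10:h rests on {6:i, 9:l}
minimal pieces: {0:h, 8:k}
ways to finish when only these pieces remain (= sum over removing one remaining piece with nothing left below it):
  1 left: {8}→1  {10}→1
  2 left: {6,10}→1  {8,10}→2  {9,10}→1
  3 left: {5,6,10}→1  {6,8,10}→3  {6,9,10}→2  {7,9,10}→1  {8,9,10}→3
  4 left: {3,7,9,10}→1  {4,5,6,10}→1  {5,6,8,10}→4  {5,6,9,10}→3  {6,7,9,10}→3  {6,8,9,10}→8  {7,8,9,10}→4
  5 left: {3,6,7,9,10}→4  {3,7,8,9,10}→5  {4,5,6,8,10}→5  {4,5,6,9,10}→4  {5,6,7,9,10}→6  {5,6,8,9,10}→15  {6,7,8,9,10}→15
  6 left: {3,5,6,7,9,10}→10  {3,6,7,8,9,10}→24  {4,5,6,7,9,10}→10  {4,5,6,8,9,10}→24  {5,6,7,8,9,10}→36
  7 left: {3,4,5,6,7,9,10}→20  {3,5,6,7,8,9,10}→70  {4,5,6,7,8,9,10}→70
  8 left: {2,3,4,5,6,7,9,10}→20  {3,4,5,6,7,8,9,10}→160
  9 left: {1,2,3,4,5,6,7,9,10}→20  {2,3,4,5,6,7,8,9,10}→180
  placing 0:h first → 200 extensions
  placing 8:k first → 20 extensions
total linear extensions = 220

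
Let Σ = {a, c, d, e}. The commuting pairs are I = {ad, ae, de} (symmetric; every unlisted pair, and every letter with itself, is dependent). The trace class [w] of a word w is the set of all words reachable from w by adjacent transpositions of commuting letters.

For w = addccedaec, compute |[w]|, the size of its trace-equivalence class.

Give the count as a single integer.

piece 0:a — minimal
piece 1:d — minimal
piece 2:d rests on {1:d}
piece 3:c rests on {0:a, 2:d}
piece 4:c rests on {3:c}
piece 5:e rests on {4:c}
piece 6:d rests on {4:c}
piece 7:a rests on {4:c}
piece 8:e rests on {5:e}
piece 9:c rests on {6:d, 7:a, 8:e}
minimal pieces: {0:a, 1:d}
ways to finish when only these pieces remain (= sum over removing one remaining piece with nothing left below it):
  1 left: {9}→1
  2 left: {6,9}→1  {7,9}→1  {8,9}→1
  3 left: {5,8,9}→1  {6,7,9}→2  {6,8,9}→2  {7,8,9}→2
  4 left: {5,6,8,9}→3  {5,7,8,9}→3  {6,7,8,9}→6
  5 left: {5,6,7,8,9}→12
  6 left: {4,5,6,7,8,9}→12
  7 left: {3,4,5,6,7,8,9}→12
  8 left: {0,3,4,5,6,7,8,9}→12  {2,3,4,5,6,7,8,9}→12
  placing 0:a first → 12 extensions
  placing 1:d first → 24 extensions
total linear extensions = 36

36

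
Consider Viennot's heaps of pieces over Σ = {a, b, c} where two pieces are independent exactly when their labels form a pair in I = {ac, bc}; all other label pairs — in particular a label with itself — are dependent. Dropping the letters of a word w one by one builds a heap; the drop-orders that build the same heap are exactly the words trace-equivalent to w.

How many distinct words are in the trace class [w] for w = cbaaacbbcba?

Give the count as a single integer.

0(c) covers ∅
1(b) covers ∅
2(a) covers 1:b
3(a) covers 2:a
4(a) covers 3:a
5(c) covers 0:c
6(b) covers 4:a
7(b) covers 6:b
8(c) covers 5:c
9(b) covers 7:b
10(a) covers 9:b
floor of heap: 0:c, 1:b
completions by unplaced set U, small U first (add the entries for U minus each lowest piece of U):
  |U|=1: {8}:1  {10}:1
  |U|=2: {5,8}:1  {8,10}:2  {9,10}:1
  |U|=3: {0,5,8}:1  {5,8,10}:3  {7,9,10}:1  {8,9,10}:3
  |U|=4: {0,5,8,10}:4  {5,8,9,10}:6  {6,7,9,10}:1  {7,8,9,10}:4
  |U|=5: {0,5,8,9,10}:10  {4,6,7,9,10}:1  {5,7,8,9,10}:10  {6,7,8,9,10}:5
  |U|=6: {0,5,7,8,9,10}:20  {3,4,6,7,9,10}:1  {4,6,7,8,9,10}:6  {5,6,7,8,9,10}:15
  |U|=7: {0,5,6,7,8,9,10}:35  {2,3,4,6,7,9,10}:1  {3,4,6,7,8,9,10}:7  {4,5,6,7,8,9,10}:21
  |U|=8: {0,4,5,6,7,8,9,10}:56  {1,2,3,4,6,7,9,10}:1  {2,3,4,6,7,8,9,10}:8  {3,4,5,6,7,8,9,10}:28
  |U|=9: {0,3,4,5,6,7,8,9,10}:84  {1,2,3,4,6,7,8,9,10}:9  {2,3,4,5,6,7,8,9,10}:36
  start at 0(c): 45
  start at 1(b): 120
sum over floor = 165

165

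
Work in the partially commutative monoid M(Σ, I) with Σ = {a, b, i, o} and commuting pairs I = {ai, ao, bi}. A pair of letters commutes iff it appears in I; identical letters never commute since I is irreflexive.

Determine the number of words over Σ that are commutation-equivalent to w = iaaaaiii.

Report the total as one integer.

70

piece 0:i — minimal
piece 1:a — minimal
piece 2:a rests on {1:a}
piece 3:a rests on {2:a}
piece 4:a rests on {3:a}
piece 5:i rests on {0:i}
piece 6:i rests on {5:i}
piece 7:i rests on {6:i}
minimal pieces: {0:i, 1:a}
ways to finish when only these pieces remain (= sum over removing one remaining piece with nothing left below it):
  1 left: {4}→1  {7}→1
  2 left: {3,4}→1  {4,7}→2  {6,7}→1
  3 left: {2,3,4}→1  {3,4,7}→3  {4,6,7}→3  {5,6,7}→1
  4 left: {0,5,6,7}→1  {1,2,3,4}→1  {2,3,4,7}→4  {3,4,6,7}→6  {4,5,6,7}→4
  5 left: {0,4,5,6,7}→5  {1,2,3,4,7}→5  {2,3,4,6,7}→10  {3,4,5,6,7}→10
  6 left: {0,3,4,5,6,7}→15  {1,2,3,4,6,7}→15  {2,3,4,5,6,7}→20
  placing 0:i first → 35 extensions
  placing 1:a first → 35 extensions
total linear extensions = 70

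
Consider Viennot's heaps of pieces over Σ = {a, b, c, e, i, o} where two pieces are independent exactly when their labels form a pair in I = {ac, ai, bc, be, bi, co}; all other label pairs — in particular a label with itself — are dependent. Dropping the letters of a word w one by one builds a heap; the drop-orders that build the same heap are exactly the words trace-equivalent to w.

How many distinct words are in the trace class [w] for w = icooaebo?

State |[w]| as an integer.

9

piece 0:i — minimal
piece 1:c rests on {0:i}
piece 2:o rests on {0:i}
piece 3:o rests on {2:o}
piece 4:a rests on {3:o}
piece 5:e rests on {1:c, 4:a}
piece 6:b rests on {4:a}
piece 7:o rests on {5:e, 6:b}
minimal pieces: {0:i}
ways to finish when only these pieces remain (= sum over removing one remaining piece with nothing left below it):
  1 left: {7}→1
  2 left: {5,7}→1  {6,7}→1
  3 left: {1,5,7}→1  {5,6,7}→2
  4 left: {1,5,6,7}→3  {4,5,6,7}→2
  5 left: {1,4,5,6,7}→5  {3,4,5,6,7}→2
  6 left: {1,3,4,5,6,7}→7  {2,3,4,5,6,7}→2
  placing 0:i first → 9 extensions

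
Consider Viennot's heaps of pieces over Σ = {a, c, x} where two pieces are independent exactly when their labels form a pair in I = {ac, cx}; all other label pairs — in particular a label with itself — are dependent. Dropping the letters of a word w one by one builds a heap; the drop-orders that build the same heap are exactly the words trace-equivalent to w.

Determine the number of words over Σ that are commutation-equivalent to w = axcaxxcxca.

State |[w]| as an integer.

0(a) covers ∅
1(x) covers 0:a
2(c) covers ∅
3(a) covers 1:x
4(x) covers 3:a
5(x) covers 4:x
6(c) covers 2:c
7(x) covers 5:x
8(c) covers 6:c
9(a) covers 7:x
floor of heap: 0:a, 2:c
completions by unplaced set U, small U first (add the entries for U minus each lowest piece of U):
  |U|=1: {8}:1  {9}:1
  |U|=2: {6,8}:1  {7,9}:1  {8,9}:2
  |U|=3: {2,6,8}:1  {5,7,9}:1  {6,8,9}:3  {7,8,9}:3
  |U|=4: {2,6,8,9}:4  {4,5,7,9}:1  {5,7,8,9}:4  {6,7,8,9}:6
  |U|=5: {2,6,7,8,9}:10  {3,4,5,7,9}:1  {4,5,7,8,9}:5  {5,6,7,8,9}:10
  |U|=6: {1,3,4,5,7,9}:1  {2,5,6,7,8,9}:20  {3,4,5,7,8,9}:6  {4,5,6,7,8,9}:15
  |U|=7: {0,1,3,4,5,7,9}:1  {1,3,4,5,7,8,9}:7  {2,4,5,6,7,8,9}:35  {3,4,5,6,7,8,9}:21
  |U|=8: {0,1,3,4,5,7,8,9}:8  {1,3,4,5,6,7,8,9}:28  {2,3,4,5,6,7,8,9}:56
  start at 0(a): 84
  start at 2(c): 36
sum over floor = 120

120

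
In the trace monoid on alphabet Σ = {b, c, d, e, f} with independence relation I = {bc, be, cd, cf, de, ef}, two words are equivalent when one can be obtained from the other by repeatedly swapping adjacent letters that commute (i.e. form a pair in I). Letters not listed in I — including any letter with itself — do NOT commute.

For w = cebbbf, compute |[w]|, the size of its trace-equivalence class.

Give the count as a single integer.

0(c) covers ∅
1(e) covers 0:c
2(b) covers ∅
3(b) covers 2:b
4(b) covers 3:b
5(f) covers 4:b
floor of heap: 0:c, 2:b
completions by unplaced set U, small U first (add the entries for U minus each lowest piece of U):
  |U|=1: {1}:1  {5}:1
  |U|=2: {0,1}:1  {1,5}:2  {4,5}:1
  |U|=3: {0,1,5}:3  {1,4,5}:3  {3,4,5}:1
  |U|=4: {0,1,4,5}:6  {1,3,4,5}:4  {2,3,4,5}:1
  start at 0(c): 5
  start at 2(b): 10
sum over floor = 15

15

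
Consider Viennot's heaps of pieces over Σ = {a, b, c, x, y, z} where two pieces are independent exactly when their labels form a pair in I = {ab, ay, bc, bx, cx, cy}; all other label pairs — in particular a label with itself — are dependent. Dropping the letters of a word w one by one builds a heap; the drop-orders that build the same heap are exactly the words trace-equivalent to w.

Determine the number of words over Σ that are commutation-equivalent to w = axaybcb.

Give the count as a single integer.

10

piece 0:a — minimal
piece 1:x rests on {0:a}
piece 2:a rests on {1:x}
piece 3:y rests on {1:x}
piece 4:b rests on {3:y}
piece 5:c rests on {2:a}
piece 6:b rests on {4:b}
minimal pieces: {0:a}
ways to finish when only these pieces remain (= sum over removing one remaining piece with nothing left below it):
  1 left: {5}→1  {6}→1
  2 left: {2,5}→1  {4,6}→1  {5,6}→2
  3 left: {2,5,6}→3  {3,4,6}→1  {4,5,6}→3
  4 left: {2,4,5,6}→6  {3,4,5,6}→4
  5 left: {2,3,4,5,6}→10
  placing 0:a first → 10 extensions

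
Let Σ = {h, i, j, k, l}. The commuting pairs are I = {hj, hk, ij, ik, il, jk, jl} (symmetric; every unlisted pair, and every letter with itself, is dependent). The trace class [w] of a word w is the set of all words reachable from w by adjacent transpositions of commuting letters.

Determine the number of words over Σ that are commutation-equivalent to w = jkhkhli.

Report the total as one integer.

piece 0:j — minimal
piece 1:k — minimal
piece 2:h — minimal
piece 3:k rests on {1:k}
piece 4:h rests on {2:h}
piece 5:l rests on {3:k, 4:h}
piece 6:i rests on {4:h}
minimal pieces: {0:j, 1:k, 2:h}
ways to finish when only these pieces remain (= sum over removing one remaining piece with nothing left below it):
  1 left: {0}→1  {5}→1  {6}→1
  2 left: {0,5}→2  {0,6}→2  {3,5}→1  {5,6}→2
  3 left: {0,3,5}→3  {0,5,6}→6  {1,3,5}→1  {3,5,6}→3  {4,5,6}→2
  4 left: {0,1,3,5}→4  {0,3,5,6}→12  {0,4,5,6}→8  {1,3,5,6}→4  {2,4,5,6}→2  {3,4,5,6}→5
  5 left: {0,1,3,5,6}→20  {0,2,4,5,6}→10  {0,3,4,5,6}→25  {1,3,4,5,6}→9  {2,3,4,5,6}→7
  placing 0:j first → 16 extensions
  placing 1:k first → 42 extensions
  placing 2:h first → 54 extensions
total linear extensions = 112

112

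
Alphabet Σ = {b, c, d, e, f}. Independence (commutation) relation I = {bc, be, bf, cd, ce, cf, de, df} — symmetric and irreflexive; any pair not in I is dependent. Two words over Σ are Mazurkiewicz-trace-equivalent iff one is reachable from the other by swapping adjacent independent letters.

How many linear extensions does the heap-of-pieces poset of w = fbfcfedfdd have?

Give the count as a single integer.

piece 0:f — minimal
piece 1:b — minimal
piece 2:f rests on {0:f}
piece 3:c — minimal
piece 4:f rests on {2:f}
piece 5:e rests on {4:f}
piece 6:d rests on {1:b}
piece 7:f rests on {5:e}
piece 8:d rests on {6:d}
piece 9:d rests on {8:d}
minimal pieces: {0:f, 1:b, 3:c}
ways to finish when only these pieces remain (= sum over removing one remaining piece with nothing left below it):
  1 left: {3}→1  {7}→1  {9}→1
  2 left: {3,7}→2  {3,9}→2  {5,7}→1  {7,9}→2  {8,9}→1
  3 left: {3,5,7}→3  {3,7,9}→6  {3,8,9}→3  {4,5,7}→1  {5,7,9}→3  {6,8,9}→1  {7,8,9}→3
  4 left: {1,6,8,9}→1  {2,4,5,7}→1  {3,4,5,7}→4  {3,5,7,9}→12  {3,6,8,9}→4  {3,7,8,9}→12  {4,5,7,9}→4  {5,7,8,9}→6  {6,7,8,9}→4
  5 left: {0,2,4,5,7}→1  {1,3,6,8,9}→5  {1,6,7,8,9}→5  {2,3,4,5,7}→5  {2,4,5,7,9}→5  {3,4,5,7,9}→20  {3,5,7,8,9}→30  {3,6,7,8,9}→20  {4,5,7,8,9}→10  {5,6,7,8,9}→10
  6 left: {0,2,3,4,5,7}→6  {0,2,4,5,7,9}→6  {1,3,6,7,8,9}→30  {1,5,6,7,8,9}→15  {2,3,4,5,7,9}→30  {2,4,5,7,8,9}→15  {3,4,5,7,8,9}→60  {3,5,6,7,8,9}→60  {4,5,6,7,8,9}→20
  7 left: {0,2,3,4,5,7,9}→42  {0,2,4,5,7,8,9}→21  {1,3,5,6,7,8,9}→105  {1,4,5,6,7,8,9}→35  {2,3,4,5,7,8,9}→105  {2,4,5,6,7,8,9}→35  {3,4,5,6,7,8,9}→140
  8 left: {0,2,3,4,5,7,8,9}→168  {0,2,4,5,6,7,8,9}→56  {1,2,4,5,6,7,8,9}→70  {1,3,4,5,6,7,8,9}→280  {2,3,4,5,6,7,8,9}→280
  placing 0:f first → 630 extensions
  placing 1:b first → 504 extensions
  placing 3:c first → 126 extensions
total linear extensions = 1260

1260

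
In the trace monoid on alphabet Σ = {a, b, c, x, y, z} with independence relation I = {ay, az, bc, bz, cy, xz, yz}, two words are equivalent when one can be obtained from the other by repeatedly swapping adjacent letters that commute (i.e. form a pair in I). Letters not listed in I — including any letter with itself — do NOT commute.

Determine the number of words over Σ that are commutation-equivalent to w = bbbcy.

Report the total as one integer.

0(b) covers ∅
1(b) covers 0:b
2(b) covers 1:b
3(c) covers ∅
4(y) covers 2:b
floor of heap: 0:b, 3:c
completions by unplaced set U, small U first (add the entries for U minus each lowest piece of U):
  |U|=1: {3}:1  {4}:1
  |U|=2: {2,4}:1  {3,4}:2
  |U|=3: {1,2,4}:1  {2,3,4}:3
  start at 0(b): 4
  start at 3(c): 1
sum over floor = 5

5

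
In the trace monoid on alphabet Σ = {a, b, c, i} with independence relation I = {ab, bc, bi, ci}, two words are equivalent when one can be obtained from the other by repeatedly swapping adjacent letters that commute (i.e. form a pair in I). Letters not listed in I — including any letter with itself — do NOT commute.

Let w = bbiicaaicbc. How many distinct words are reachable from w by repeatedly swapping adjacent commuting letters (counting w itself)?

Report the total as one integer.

0(b) covers ∅
1(b) covers 0:b
2(i) covers ∅
3(i) covers 2:i
4(c) covers ∅
5(a) covers 3:i, 4:c
6(a) covers 5:a
7(i) covers 6:a
8(c) covers 6:a
9(b) covers 1:b
10(c) covers 8:c
floor of heap: 0:b, 2:i, 4:c
completions by unplaced set U, small U first (add the entries for U minus each lowest piece of U):
  |U|=1: {7}:1  {9}:1  {10}:1
  |U|=2: {1,9}:1  {7,9}:2  {7,10}:2  {8,10}:1  {9,10}:2
  |U|=3: {0,1,9}:1  {1,7,9}:3  {1,9,10}:3  {7,8,10}:3  {7,9,10}:6  {8,9,10}:3
  |U|=4: {0,1,7,9}:4  {0,1,9,10}:4  {1,7,9,10}:12  {1,8,9,10}:6  {6,7,8,10}:3  {7,8,9,10}:12
  |U|=5: {0,1,7,9,10}:20  {0,1,8,9,10}:10  {1,7,8,9,10}:30  {5,6,7,8,10}:3  {6,7,8,9,10}:15
  |U|=6: {0,1,7,8,9,10}:60  {1,6,7,8,9,10}:45  {3,5,6,7,8,10}:3  {4,5,6,7,8,10}:3  {5,6,7,8,9,10}:18
  |U|=7: {0,1,6,7,8,9,10}:105  {1,5,6,7,8,9,10}:63  {2,3,5,6,7,8,10}:3  {3,4,5,6,7,8,10}:6  {3,5,6,7,8,9,10}:21  {4,5,6,7,8,9,10}:21
  |U|=8: {0,1,5,6,7,8,9,10}:168  {1,3,5,6,7,8,9,10}:84  {1,4,5,6,7,8,9,10}:84  {2,3,4,5,6,7,8,10}:9  {2,3,5,6,7,8,9,10}:24  {3,4,5,6,7,8,9,10}:48
  |U|=9: {0,1,3,5,6,7,8,9,10}:252  {0,1,4,5,6,7,8,9,10}:252  {1,2,3,5,6,7,8,9,10}:108  {1,3,4,5,6,7,8,9,10}:216  {2,3,4,5,6,7,8,9,10}:81
  start at 0(b): 405
  start at 2(i): 720
  start at 4(c): 360
sum over floor = 1485

1485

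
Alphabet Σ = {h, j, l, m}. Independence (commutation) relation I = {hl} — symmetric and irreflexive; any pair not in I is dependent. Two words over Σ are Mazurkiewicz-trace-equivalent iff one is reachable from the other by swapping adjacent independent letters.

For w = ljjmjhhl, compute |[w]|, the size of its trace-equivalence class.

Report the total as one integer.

3

#0=l has no predecessor
#1=j depends on [0:l]
#2=j depends on [1:j]
#3=m depends on [2:j]
#4=j depends on [3:m]
#5=h depends on [4:j]
#6=h depends on [5:h]
#7=l depends on [4:j]
sources: [0:l]
N(rest) = Σ N(rest − s) over sources s of rest; N(one piece) = 1:
  size 1 → [6]=1  [7]=1
  size 2 → [5,6]=1  [6,7]=2
  size 3 → [5,6,7]=3
  size 4 → [4,5,6,7]=3
  size 5 → [3,4,5,6,7]=3
  size 6 → [2,3,4,5,6,7]=3
  first=0(l) contributes 3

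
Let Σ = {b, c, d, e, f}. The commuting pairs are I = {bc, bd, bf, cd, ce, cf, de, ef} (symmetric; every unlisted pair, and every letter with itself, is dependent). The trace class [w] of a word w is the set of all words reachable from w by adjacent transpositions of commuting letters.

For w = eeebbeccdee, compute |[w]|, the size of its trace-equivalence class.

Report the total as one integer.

#0=e has no predecessor
#1=e depends on [0:e]
#2=e depends on [1:e]
#3=b depends on [2:e]
#4=b depends on [3:b]
#5=e depends on [4:b]
#6=c has no predecessor
#7=c depends on [6:c]
#8=d has no predecessor
#9=e depends on [5:e]
#10=e depends on [9:e]
sources: [0:e, 6:c, 8:d]
N(rest) = Σ N(rest − s) over sources s of rest; N(one piece) = 1:
  size 1 → [7]=1  [8]=1  [10]=1
  size 2 → [6,7]=1  [7,8]=2  [7,10]=2  [8,10]=2  [9,10]=1
  size 3 → [5,9,10]=1  [6,7,8]=3  [6,7,10]=3  [7,8,10]=6  [7,9,10]=3  [8,9,10]=3
  size 4 → [4,5,9,10]=1  [5,7,9,10]=4  [5,8,9,10]=4  [6,7,8,10]=12  [6,7,9,10]=6  [7,8,9,10]=12
  size 5 → [3,4,5,9,10]=1  [4,5,7,9,10]=5  [4,5,8,9,10]=5  [5,6,7,9,10]=10  [5,7,8,9,10]=20  [6,7,8,9,10]=30
  size 6 → [2,3,4,5,9,10]=1  [3,4,5,7,9,10]=6  [3,4,5,8,9,10]=6  [4,5,6,7,9,10]=15  [4,5,7,8,9,10]=30  [5,6,7,8,9,10]=60
  size 7 → [1,2,3,4,5,9,10]=1  [2,3,4,5,7,9,10]=7  [2,3,4,5,8,9,10]=7  [3,4,5,6,7,9,10]=21  [3,4,5,7,8,9,10]=42  [4,5,6,7,8,9,10]=105
  size 8 → [0,1,2,3,4,5,9,10]=1  [1,2,3,4,5,7,9,10]=8  [1,2,3,4,5,8,9,10]=8  [2,3,4,5,6,7,9,10]=28  [2,3,4,5,7,8,9,10]=56  [3,4,5,6,7,8,9,10]=168
  size 9 → [0,1,2,3,4,5,7,9,10]=9  [0,1,2,3,4,5,8,9,10]=9  [1,2,3,4,5,6,7,9,10]=36  [1,2,3,4,5,7,8,9,10]=72  [2,3,4,5,6,7,8,9,10]=252
  first=0(e) contributes 360
  first=6(c) contributes 90
  first=8(d) contributes 45
|[w]| = 495

495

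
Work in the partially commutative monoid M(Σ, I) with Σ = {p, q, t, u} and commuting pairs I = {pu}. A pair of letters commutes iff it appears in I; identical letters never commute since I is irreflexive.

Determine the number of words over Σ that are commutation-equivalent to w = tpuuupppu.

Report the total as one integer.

piece 0:t — minimal
piece 1:p rests on {0:t}
piece 2:u rests on {0:t}
piece 3:u rests on {2:u}
piece 4:u rests on {3:u}
piece 5:p rests on {1:p}
piece 6:p rests on {5:p}
piece 7:p rests on {6:p}
piece 8:u rests on {4:u}
minimal pieces: {0:t}
ways to finish when only these pieces remain (= sum over removing one remaining piece with nothing left below it):
  1 left: {7}→1  {8}→1
  2 left: {4,8}→1  {6,7}→1  {7,8}→2
  3 left: {3,4,8}→1  {4,7,8}→3  {5,6,7}→1  {6,7,8}→3
  4 left: {1,5,6,7}→1  {2,3,4,8}→1  {3,4,7,8}→4  {4,6,7,8}→6  {5,6,7,8}→4
  5 left: {1,5,6,7,8}→5  {2,3,4,7,8}→5  {3,4,6,7,8}→10  {4,5,6,7,8}→10
  6 left: {1,4,5,6,7,8}→15  {2,3,4,6,7,8}→15  {3,4,5,6,7,8}→20
  7 left: {1,3,4,5,6,7,8}→35  {2,3,4,5,6,7,8}→35
  placing 0:t first → 70 extensions

70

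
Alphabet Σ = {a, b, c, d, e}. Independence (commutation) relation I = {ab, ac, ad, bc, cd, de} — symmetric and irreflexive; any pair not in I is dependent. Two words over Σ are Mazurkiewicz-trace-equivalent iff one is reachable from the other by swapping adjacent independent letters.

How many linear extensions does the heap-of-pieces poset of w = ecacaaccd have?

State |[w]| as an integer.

315

drop 0:e onto floor
drop 1:c onto {0:e}
drop 2:a onto {0:e}
drop 3:c onto {1:c}
drop 4:a onto {2:a}
drop 5:a onto {4:a}
drop 6:c onto {3:c}
drop 7:c onto {6:c}
drop 8:d onto floor
ground layer = {0:e, 8:d}
drop-orders for the pieces not yet dropped (sum over which currently-grounded one goes next):
  1 to go: {5} 1  {7} 1  {8} 1
  2 to go: {4,5} 1  {5,7} 2  {5,8} 2  {6,7} 1  {7,8} 2
  3 to go: {2,4,5} 1  {3,6,7} 1  {4,5,7} 3  {4,5,8} 3  {5,6,7} 3  {5,7,8} 6  {6,7,8} 3
  4 to go: {1,3,6,7} 1  {2,4,5,7} 4  {2,4,5,8} 4  {3,5,6,7} 4  {3,6,7,8} 4  {4,5,6,7} 6  {4,5,7,8} 12  {5,6,7,8} 12
  5 to go: {1,3,5,6,7} 5  {1,3,6,7,8} 5  {2,4,5,6,7} 10  {2,4,5,7,8} 20  {3,4,5,6,7} 10  {3,5,6,7,8} 20  {4,5,6,7,8} 30
  6 to go: {1,3,4,5,6,7} 15  {1,3,5,6,7,8} 30  {2,3,4,5,6,7} 20  {2,4,5,6,7,8} 60  {3,4,5,6,7,8} 60
  7 to go: {1,2,3,4,5,6,7} 35  {1,3,4,5,6,7,8} 105  {2,3,4,5,6,7,8} 140
  if 0:e drops first: 280 orders
  if 8:d drops first: 35 orders
heap linearizations: 315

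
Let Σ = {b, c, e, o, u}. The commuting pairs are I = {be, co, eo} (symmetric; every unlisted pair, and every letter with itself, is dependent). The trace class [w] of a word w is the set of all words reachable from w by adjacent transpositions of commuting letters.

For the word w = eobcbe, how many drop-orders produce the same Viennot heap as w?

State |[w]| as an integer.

#0=e has no predecessor
#1=o has no predecessor
#2=b depends on [1:o]
#3=c depends on [0:e, 2:b]
#4=b depends on [3:c]
#5=e depends on [3:c]
sources: [0:e, 1:o]
N(rest) = Σ N(rest − s) over sources s of rest; N(one piece) = 1:
  size 1 → [4]=1  [5]=1
  size 2 → [4,5]=2
  size 3 → [3,4,5]=2
  size 4 → [0,3,4,5]=2  [2,3,4,5]=2
  first=0(e) contributes 2
  first=1(o) contributes 4
|[w]| = 6

6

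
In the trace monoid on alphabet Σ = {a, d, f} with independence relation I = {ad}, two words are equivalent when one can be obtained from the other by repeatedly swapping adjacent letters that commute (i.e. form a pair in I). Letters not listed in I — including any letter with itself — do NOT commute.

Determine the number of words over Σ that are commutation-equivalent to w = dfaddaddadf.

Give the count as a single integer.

56

0(d) covers ∅
1(f) covers 0:d
2(a) covers 1:f
3(d) covers 1:f
4(d) covers 3:d
5(a) covers 2:a
6(d) covers 4:d
7(d) covers 6:d
8(a) covers 5:a
9(d) covers 7:d
10(f) covers 8:a, 9:d
floor of heap: 0:d
completions by unplaced set U, small U first (add the entries for U minus each lowest piece of U):
  |U|=1: {10}:1
  |U|=2: {8,10}:1  {9,10}:1
  |U|=3: {5,8,10}:1  {7,9,10}:1  {8,9,10}:2
  |U|=4: {2,5,8,10}:1  {5,8,9,10}:3  {6,7,9,10}:1  {7,8,9,10}:3
  |U|=5: {2,5,8,9,10}:4  {4,6,7,9,10}:1  {5,7,8,9,10}:6  {6,7,8,9,10}:4
  |U|=6: {2,5,7,8,9,10}:10  {3,4,6,7,9,10}:1  {4,6,7,8,9,10}:5  {5,6,7,8,9,10}:10
  |U|=7: {2,5,6,7,8,9,10}:20  {3,4,6,7,8,9,10}:6  {4,5,6,7,8,9,10}:15
  |U|=8: {2,4,5,6,7,8,9,10}:35  {3,4,5,6,7,8,9,10}:21
  |U|=9: {2,3,4,5,6,7,8,9,10}:56
  start at 0(d): 56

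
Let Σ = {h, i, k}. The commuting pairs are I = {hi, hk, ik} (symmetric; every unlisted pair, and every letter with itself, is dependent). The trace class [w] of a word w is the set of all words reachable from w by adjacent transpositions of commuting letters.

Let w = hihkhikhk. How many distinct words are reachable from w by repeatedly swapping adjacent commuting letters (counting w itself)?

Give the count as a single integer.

1260

0(h) covers ∅
1(i) covers ∅
2(h) covers 0:h
3(k) covers ∅
4(h) covers 2:h
5(i) covers 1:i
6(k) covers 3:k
7(h) covers 4:h
8(k) covers 6:k
floor of heap: 0:h, 1:i, 3:k
completions by unplaced set U, small U first (add the entries for U minus each lowest piece of U):
  |U|=1: {5}:1  {7}:1  {8}:1
  |U|=2: {1,5}:1  {4,7}:1  {5,7}:2  {5,8}:2  {6,8}:1  {7,8}:2
  |U|=3: {1,5,7}:3  {1,5,8}:3  {2,4,7}:1  {3,6,8}:1  {4,5,7}:3  {4,7,8}:3  {5,6,8}:3  {5,7,8}:6  {6,7,8}:3
  |U|=4: {0,2,4,7}:1  {1,4,5,7}:6  {1,5,6,8}:6  {1,5,7,8}:12  {2,4,5,7}:4  {2,4,7,8}:4  {3,5,6,8}:4  {3,6,7,8}:4  {4,5,7,8}:12  {4,6,7,8}:6  {5,6,7,8}:12
  |U|=5: {0,2,4,5,7}:5  {0,2,4,7,8}:5  {1,2,4,5,7}:10  {1,3,5,6,8}:10  {1,4,5,7,8}:30  {1,5,6,7,8}:30  {2,4,5,7,8}:20  {2,4,6,7,8}:10  {3,4,6,7,8}:10  {3,5,6,7,8}:20  {4,5,6,7,8}:30
  |U|=6: {0,1,2,4,5,7}:15  {0,2,4,5,7,8}:30  {0,2,4,6,7,8}:15  {1,2,4,5,7,8}:60  {1,3,5,6,7,8}:60  {1,4,5,6,7,8}:90  {2,3,4,6,7,8}:20  {2,4,5,6,7,8}:60  {3,4,5,6,7,8}:60
  |U|=7: {0,1,2,4,5,7,8}:105  {0,2,3,4,6,7,8}:35  {0,2,4,5,6,7,8}:105  {1,2,4,5,6,7,8}:210  {1,3,4,5,6,7,8}:210  {2,3,4,5,6,7,8}:140
  start at 0(h): 560
  start at 1(i): 280
  start at 3(k): 420
sum over floor = 1260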